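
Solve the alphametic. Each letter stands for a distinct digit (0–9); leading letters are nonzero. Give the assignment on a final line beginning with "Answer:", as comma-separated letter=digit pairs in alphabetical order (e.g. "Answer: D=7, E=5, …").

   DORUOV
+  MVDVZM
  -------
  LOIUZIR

Step 1. [col 1: V + M ≡ R (mod 10)] column 1 (V + M ≡ R (mod 10), carry-in 0) doesn't pin M yet; pick M=7 and continue. So M=7.
Step 2. [col 1: V + M ≡ R (mod 10)] several values work for R in column 1 (V + M ≡ R (mod 10), carry-in 0); try R=2. So R=2.
Step 3. [col 1: V + M ≡ R (mod 10)] column 1 reads V+M+carry(0)=R with M=7, R=2; with digits 2,7 already taken and all letters distinct, the only value for V is 5 ⇒ V=5.
Step 4. [col 2: O + Z ≡ I (mod 10)] column 2 (O + Z ≡ I (mod 10), carry-in 1) doesn't pin Z yet; pick Z=4 and continue, so Z=4.
Step 5. [col 2: O + Z ≡ I (mod 10)] column 2 (O + Z ≡ I (mod 10), carry-in 1) doesn't pin O yet; pick O=3 and continue. So O=3.
Step 6. [L] L is the leading digit of a 7-digit sum of two 6-digit numbers; the final carry is exactly 1. So L=1.
Step 7. [col 2: O + Z ≡ I (mod 10)] from column 2 (O=3, Z=4, carry-in 1, digits 1,2,3,4,5,7 already taken and all letters distinct): I must equal 8. So I=8.
Step 8. [col 3: U + V ≡ Z (mod 10)] column 3 reads U+V+carry(0)=Z with V=5, Z=4; with digits 1,2,3,4,5,7,8 already taken and all letters distinct, the only value for U is 9. So U=9.
Step 9. [col 4: R + D ≡ U (mod 10)] in column 4 we have R+D≡U with carry-in 1; given R=2, U=9 and digits 1,2,3,4,5,7,8,9 already taken and all letters distinct, that pins D to 6, so D=6.

Answer: D=6, I=8, L=1, M=7, O=3, R=2, U=9, V=5, Z=4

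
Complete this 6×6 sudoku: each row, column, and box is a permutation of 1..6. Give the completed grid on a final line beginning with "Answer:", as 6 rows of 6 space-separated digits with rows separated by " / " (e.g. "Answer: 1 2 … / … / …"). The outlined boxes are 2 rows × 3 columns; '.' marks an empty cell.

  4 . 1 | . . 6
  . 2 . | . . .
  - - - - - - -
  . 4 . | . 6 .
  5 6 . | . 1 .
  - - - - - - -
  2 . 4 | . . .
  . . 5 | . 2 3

Step 1. [r6c4∈{1,4,6}] 4 has one home in row 6: r6c4 ⇒ r6c4=4.
Step 2. [r1c4∈{2,3,5}] across row 1, 2 lands solely at r1c4, so r1c4=2.
Step 3. [r5c5∈{5}] nothing but 5 survives at r5c5, so r5c5=5.
Step 4. [r1c5∈{3}] r1c5 has the single candidate 3 ⇒ r1c5=3.
Step 5. [r5c6∈{1}] only 1 remains possible at r5c6. So r5c6=1.
Step 6. [r4c4∈{3}] r4c4 is down to just 3 ⇒ r4c4=3.
Step 7. [r3c4∈{5}] r3c4 has the single candidate 5, so r3c4=5.
Step 8. [r3c6∈{2}] nothing but 2 survives at r3c6, so r3c6=2.
Step 9. [r3c1∈{1,3}] 1 has one home in row 3: r3c1, so r3c1=1.
Step 10. [r2c3∈{3,6}] r2c3 is the only open cell in col 3 admitting 6. So r2c3=6.
Step 11. [r2c5∈{4}] r2c5 is down to just 4. So r2c5=4.
Step 12. [r5c4∈{6}] only 6 remains possible at r5c4 ⇒ r5c4=6.
Step 13. [r6c2∈{1}] r6c2 has the single candidate 1, so r6c2=1.
Step 14. [r3c3∈{3}] nothing but 3 survives at r3c3 ⇒ r3c3=3.
Step 15. [r4c3∈{2}] r4c3's peers cover all but 2, so r4c3=2.
Step 16. [r4c6∈{4}] r4c6's peers cover all but 4 ⇒ r4c6=4.
Step 17. [r1c2∈{5}] only 5 remains possible at r1c2. So r1c2=5.
Step 18. [r2c1∈{3}] r2c1's peers cover all but 3, so r2c1=3.
Step 19. [r2c6∈{5}] r2c6's peers cover all but 5. So r2c6=5.
Step 20. [r2c4∈{1}] r2c4 has the single candidate 1. So r2c4=1.
Step 21. [r6c1∈{6}] r6c1 is down to just 6 ⇒ r6c1=6.
Step 22. [r5c2∈{3}] r5c2's peers cover all but 3 ⇒ r5c2=3.

Answer: 4 5 1 2 3 6 / 3 2 6 1 4 5 / 1 4 3 5 6 2 / 5 6 2 3 1 4 / 2 3 4 6 5 1 / 6 1 5 4 2 3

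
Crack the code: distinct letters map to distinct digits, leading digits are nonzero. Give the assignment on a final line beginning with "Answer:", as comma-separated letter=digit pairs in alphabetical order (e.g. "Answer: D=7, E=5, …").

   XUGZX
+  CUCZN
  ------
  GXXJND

Step 1. [col 1: X + N ≡ D (mod 10)] column 1 (X + N ≡ D (mod 10), carry-in 0) doesn't pin N yet; pick N=4 and continue. So N=4.
Step 2. [G] the sum has 6 digits but both addends have 5; that extra leading digit G is the final carry, namely 1 ⇒ G=1.
Step 3. [col 1: X + N ≡ D (mod 10)] no forcing yet in column 1 (carry-in 0); D=7 is free and consistent — try it ⇒ D=7.
Step 4. [col 1: X + N ≡ D (mod 10)] in column 1 we have X+N≡D with carry-in 0; given N=4, D=7 and digits 1,4,7 already taken and all letters distinct, that pins X to 3. So X=3.
Step 5. [col 2: Z + Z ≡ N (mod 10)] from column 2 (N=4, carry-in 0, digits 1,3,4,7 already taken and all letters distinct): Z must equal 2, so Z=2.
Step 6. [col 3: G + C ≡ J (mod 10)] column 3 (G + C ≡ J (mod 10), carry-in 0) doesn't pin J yet; pick J=0 and continue. So J=0.
Step 7. [col 3: G + C ≡ J (mod 10)] from column 3 (G=1, J=0, carry-in 0, digits 0,1,2,3,4,7 already taken and all letters distinct): C must equal 9. So C=9.
Step 8. [col 4: U + U ≡ X (mod 10)] column 4 reads U+U+carry(1)=X with X=3; with digits 0,1,2,3,4,7,9 already taken and all letters distinct, the only value for U is 6, so U=6.

Answer: C=9, D=7, G=1, J=0, N=4, U=6, X=3, Z=2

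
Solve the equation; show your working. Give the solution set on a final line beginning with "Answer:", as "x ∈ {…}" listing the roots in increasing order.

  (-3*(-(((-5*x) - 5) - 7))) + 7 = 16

Step 1. [(-3*(-(((-5*x) - 5) - 7))) + 7 = 16] peel the +7: subtract 7 from each side. So sub: -3*(-(((-5*x) - 5) - 7)) = 9.
Step 2. [-3*(-(((-5*x) - 5) - 7)) = 9] divide by the outer -3. So div: -(((-5*x) - 5) - 7) = -3.
Step 3. [-(((-5*x) - 5) - 7) = -3] LHS negated; negate both sides, so neg: ((-5*x) - 5) - 7 = 3.
Step 4. [((-5*x) - 5) - 7 = 3] 7 comes off first (add 7) ⇒ sub: (-5*x) - 5 = 10.
Step 5. [(-5*x) - 5 = 10] the outer -5 inverts by adding 5 ⇒ sub: -5*x = 15.
Step 6. [-5*x = 15] leading coefficient -5: divide by -5. So div: x = -3.

Answer: x ∈ {-3}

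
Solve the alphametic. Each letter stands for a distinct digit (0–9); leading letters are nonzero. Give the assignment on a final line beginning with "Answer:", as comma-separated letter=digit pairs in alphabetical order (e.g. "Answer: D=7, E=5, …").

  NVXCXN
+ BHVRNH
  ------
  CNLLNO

Step 1. [col 1: N + H ≡ O (mod 10)] N=5 is one option consistent with column 1 (N + H ≡ O (mod 10), carry-in 0) — take it. So N=5.
Step 2. [col 1: N + H ≡ O (mod 10)] O=7 is one option consistent with column 1 (N + H ≡ O (mod 10), carry-in 0) — take it, so O=7.
Step 3. [col 1: N + H ≡ O (mod 10)] column 1 reads N+H+carry(0)=O with N=5, O=7; with digits 5,7 already taken and all letters distinct, the only value for H is 2. So H=2.
Step 4. [col 2: X + N ≡ N (mod 10)] from column 2 (N=5, carry-in 0, digits 2,5,7 already taken and all letters distinct): X must equal 0, so X=0.
Step 5. [col 3: C + R ≡ L (mod 10)] no forcing yet in column 3 (carry-in 0); R=8 is free and consistent — try it, so R=8.
Step 6. [col 3: C + R ≡ L (mod 10)] several values work for C in column 3 (C + R ≡ L (mod 10), carry-in 0); try C=6. So C=6.
Step 7. [col 3: C + R ≡ L (mod 10)] column 3: given C=6, R=8, carry-in 0, and digits 0,2,5,6,7,8 already taken and all letters distinct, C+R≡L (mod 10) forces L=4, so L=4.
Step 8. [col 4: X + V ≡ L (mod 10)] in column 4 we have X+V≡L with carry-in 1; given X=0, L=4 and digits 0,2,4,5,6,7,8 already taken and all letters distinct, that pins V to 3, so V=3.
Step 9. [col 6: N + B ≡ C (mod 10)] in column 6 we have N+B≡C with carry-in 0; given N=5, C=6 and digits 0,2,3,4,5,6,7,8 already taken and all letters distinct, that pins B to 1. So B=1.

Answer: B=1, C=6, H=2, L=4, N=5, O=7, R=8, V=3, X=0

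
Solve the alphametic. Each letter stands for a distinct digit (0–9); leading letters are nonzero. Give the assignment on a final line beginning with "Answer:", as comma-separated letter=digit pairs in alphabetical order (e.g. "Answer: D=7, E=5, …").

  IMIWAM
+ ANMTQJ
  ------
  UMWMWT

Step 1. [col 1: M + J ≡ T (mod 10)] column 1 (M + J ≡ T (mod 10), carry-in 0) doesn't pin J yet; pick J=5 and continue ⇒ J=5.
Step 2. [col 1: M + J ≡ T (mod 10)] M=2 is one option consistent with column 1 (M + J ≡ T (mod 10), carry-in 0) — take it. So M=2.
Step 3. [col 1: M + J ≡ T (mod 10)] from column 1 (M=2, J=5, carry-in 0, digits 2,5 already taken and all letters distinct): T must equal 7. So T=7.
Step 4. [col 2: A + Q ≡ W (mod 10)] no forcing yet in column 2 (carry-in 0); Q=6 is free and consistent — try it ⇒ Q=6.
Step 5. [col 2: A + Q ≡ W (mod 10)] several values work for A in column 2 (A + Q ≡ W (mod 10), carry-in 0); try A=8 ⇒ A=8.
Step 6. [col 2: A + Q ≡ W (mod 10)] from column 2 (A=8, Q=6, carry-in 0, digits 2,5,6,7,8 already taken and all letters distinct): W must equal 4, so W=4.
Step 7. [col 4: I + M ≡ W (mod 10)] in column 4 we have I+M≡W with carry-in 1; given M=2, W=4 and digits 2,4,5,6,7,8 already taken and all letters distinct, that pins I to 1, so I=1.
Step 8. [col 5: M + N ≡ M (mod 10)] from column 5 (M=2, carry-in 0, digits 1,2,4,5,6,7,8 already taken and all letters distinct): N must equal 0 ⇒ N=0.
Step 9. [col 6: I + A ≡ U (mod 10)] from column 6 (I=1, A=8, carry-in 0, digits 0,1,2,4,5,6,7,8 already taken and all letters distinct): U must equal 9. So U=9.

Answer: A=8, I=1, J=5, M=2, N=0, Q=6, T=7, U=9, W=4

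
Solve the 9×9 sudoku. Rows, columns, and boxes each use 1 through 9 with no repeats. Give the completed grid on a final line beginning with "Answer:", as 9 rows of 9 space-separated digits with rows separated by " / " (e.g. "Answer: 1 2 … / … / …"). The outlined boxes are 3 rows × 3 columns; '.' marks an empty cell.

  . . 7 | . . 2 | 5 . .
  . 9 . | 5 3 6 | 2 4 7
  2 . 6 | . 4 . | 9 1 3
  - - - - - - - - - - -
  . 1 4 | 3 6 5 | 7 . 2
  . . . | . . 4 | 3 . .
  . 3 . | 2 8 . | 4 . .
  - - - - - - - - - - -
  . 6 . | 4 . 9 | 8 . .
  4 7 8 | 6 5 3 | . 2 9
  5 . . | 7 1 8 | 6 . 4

Step 1. [r2c1∈{1,8}] r2c1 is the only open cell in row 2 admitting 8. So r2c1=8.
Step 2. [r4c1∈{9}] r4c1 has the single candidate 9. So r4c1=9.
Step 3. [r1c4∈{1,8,9}] in box 2, 1 fits only at r1c4 ⇒ r1c4=1.
Step 4. [r5c9∈{1,5,6,8}] row 5 places 1 nowhere but r5c9 ⇒ r5c9=1.
Step 5. [r6c3∈{5}] r6c3's peers cover all but 5, so r6c3=5.
Step 6. [r6c9∈{6}] only 6 remains possible at r6c9 ⇒ r6c9=6.
Step 7. [r5c3∈{2}] r5c3 has the single candidate 2. So r5c3=2.
Step 8. [r5c5∈{7,9}] 7 has one home in col 5: r5c5, so r5c5=7.
Step 9. [r5c8∈{5,8,9}] in row 5, 5 fits only at r5c8. So r5c8=5.
Step 10. [r9c8∈{3}] nothing but 3 survives at r9c8. So r9c8=3.
Step 11. [r7c1∈{1,3}] 1 has one home in col 1: r7c1. So r7c1=1.
Step 12. [r1c8∈{6,8}] row 1 places 6 nowhere but r1c8. So r1c8=6.
Step 13. [r5c4∈{9}] r5c4 has the single candidate 9. So r5c4=9.
Step 14. [r2c3∈{1}] r2c3 has the single candidate 1. So r2c3=1.
Step 15. [r3c4∈{8}] r3c4 has the single candidate 8. So r3c4=8.
Step 16. [r1c5∈{9}] r1c5 has the single candidate 9. So r1c5=9.
Step 17. [r3c2∈{5}] only 5 remains possible at r3c2 ⇒ r3c2=5.
Step 18. [r1c2∈{4}] only 4 remains possible at r1c2 ⇒ r1c2=4.
Step 19. [r9c2∈{2}] only 2 remains possible at r9c2. So r9c2=2.
Step 20. [r6c6∈{1}] r6c6 has the single candidate 1, so r6c6=1.
Step 21. [r7c5∈{2}] only 2 remains possible at r7c5 ⇒ r7c5=2.
Step 22. [r6c1∈{7}] r6c1 has the single candidate 7. So r6c1=7.
Step 23. [r5c2∈{8}] r5c2 is down to just 8, so r5c2=8.
Step 24. [r9c3∈{9}] r9c3 has the single candidate 9. So r9c3=9.
Step 25. [r5c1∈{6}] r5c1 is down to just 6 ⇒ r5c1=6.
Step 26. [r7c3∈{3}] only 3 remains possible at r7c3 ⇒ r7c3=3.
Step 27. [r8c7∈{1}] r8c7 is down to just 1, so r8c7=1.
Step 28. [r6c8∈{9}] only 9 remains possible at r6c8, so r6c8=9.
Step 29. [r4c8∈{8}] r4c8 is down to just 8. So r4c8=8.
Step 30. [r7c8∈{7}] r7c8 has the single candidate 7, so r7c8=7.
Step 31. [r3c6∈{7}] r3c6 is down to just 7. So r3c6=7.
Step 32. [r1c1∈{3}] r1c1 has the single candidate 3 ⇒ r1c1=3.
Step 33. [r1c9∈{8}] r1c9 has the single candidate 8 ⇒ r1c9=8.
Step 34. [r7c9∈{5}] r7c9 has the single candidate 5 ⇒ r7c9=5.

Answer: 3 4 7 1 9 2 5 6 8 / 8 9 1 5 3 6 2 4 7 / 2 5 6 8 4 7 9 1 3 / 9 1 4 3 6 5 7 8 2 / 6 8 2 9 7 4 3 5 1 / 7 3 5 2 8 1 4 9 6 / 1 6 3 4 2 9 8 7 5 / 4 7 8 6 5 3 1 2 9 / 5 2 9 7 1 8 6 3 4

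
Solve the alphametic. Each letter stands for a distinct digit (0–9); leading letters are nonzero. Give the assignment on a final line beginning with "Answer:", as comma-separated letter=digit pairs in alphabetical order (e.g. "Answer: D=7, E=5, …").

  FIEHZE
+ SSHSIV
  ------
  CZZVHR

Step 1. [col 1: E + V ≡ R (mod 10)] no forcing yet in column 1 (carry-in 0); E=5 is free and consistent — try it, so E=5.
Step 2. [col 1: E + V ≡ R (mod 10)] several values work for V in column 1 (E + V ≡ R (mod 10), carry-in 0); try V=3. So V=3.
Step 3. [col 1: E + V ≡ R (mod 10)] from column 1 (E=5, V=3, carry-in 0, digits 3,5 already taken and all letters distinct): R must equal 8, so R=8.
Step 4. [col 2: Z + I ≡ H (mod 10)] column 2 (Z + I ≡ H (mod 10), carry-in 0) doesn't pin H yet; pick H=6 and continue, so H=6.
Step 5. [col 2: Z + I ≡ H (mod 10)] no forcing yet in column 2 (carry-in 0); Z=2 is free and consistent — try it ⇒ Z=2.
Step 6. [col 2: Z + I ≡ H (mod 10)] column 2 reads Z+I+carry(0)=H with Z=2, H=6; with digits 2,3,5,6,8 already taken and all letters distinct, the only value for I is 4 ⇒ I=4.
Step 7. [col 3: H + S ≡ V (mod 10)] column 3 reads H+S+carry(0)=V with H=6, V=3; with digits 2,3,4,5,6,8 already taken and all letters distinct, the only value for S is 7 ⇒ S=7.
Step 8. [col 6: F + S ≡ C (mod 10)] in column 6 we have F+S≡C with carry-in 1; given S=7 and digits 2,3,4,5,6,7,8 already taken and all letters distinct, that pins F to 1. So F=1.
Step 9. [col 6: F + S ≡ C (mod 10)] in column 6 we have F+S≡C with carry-in 1; given F=1, S=7 and digits 1,2,3,4,5,6,7,8 already taken and all letters distinct, that pins C to 9. So C=9.

Answer: C=9, E=5, F=1, H=6, I=4, R=8, S=7, V=3, Z=2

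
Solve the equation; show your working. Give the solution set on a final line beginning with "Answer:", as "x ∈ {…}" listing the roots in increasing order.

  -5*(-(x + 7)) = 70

Step 1. [-5*(-(x + 7)) = 70] divide by the outer -5, so div: -(x + 7) = -14.
Step 2. [-(x + 7) = -14] LHS negated; negate both sides, so neg: x + 7 = 14.
Step 3. [x + 7 = 14] +7 is outermost — subtract 7 both sides ⇒ sub: x = 7.

Answer: x ∈ {7}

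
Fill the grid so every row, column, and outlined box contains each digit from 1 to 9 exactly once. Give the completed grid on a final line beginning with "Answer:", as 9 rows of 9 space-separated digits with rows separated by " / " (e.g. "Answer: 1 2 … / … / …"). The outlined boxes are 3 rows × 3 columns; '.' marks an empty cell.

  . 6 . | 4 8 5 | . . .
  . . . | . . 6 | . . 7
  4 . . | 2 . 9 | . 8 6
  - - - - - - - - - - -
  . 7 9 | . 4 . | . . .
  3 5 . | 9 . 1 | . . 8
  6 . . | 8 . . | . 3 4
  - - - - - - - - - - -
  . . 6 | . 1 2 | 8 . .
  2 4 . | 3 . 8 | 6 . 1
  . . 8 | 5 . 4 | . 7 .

Step 1. [r6c7∈{1,2,5,7,9}] in row 6, 9 fits only at r6c7. So r6c7=9.
Step 2. [r3c5∈{3,7}] 7 has one home in box 2: r3c5. So r3c5=7.
Step 3. [r2c7∈{1,2,3,4,5}] col 7 places 4 nowhere but r2c7, so r2c7=4.
Step 4. [r2c2∈{1,2,3,8,9}] r2c2 is the only open cell in col 2 admitting 8. So r2c2=8.
Step 5. [r6c2∈{1,2}] in col 2, 2 fits only at r6c2, so r6c2=2.
Step 6. [r6c3∈{1}] r6c3's peers cover all but 1. So r6c3=1.
Step 7. [r8c3∈{5,7}] across row 8, 7 lands solely at r8c3. So r8c3=7.
Step 8. [r8c8∈{5,9}] across row 8, 5 lands solely at r8c8 ⇒ r8c8=5.
Step 9. [r3c7∈{1,3,5}] r3c7 is the only open cell in box 3 admitting 5 ⇒ r3c7=5.
Step 10. [r3c2∈{1,3}] r3c2 is the only open cell in row 3 admitting 1, so r3c2=1.
Step 11. [r5c5∈{2,6}] in col 5, 2 fits only at r5c5. So r5c5=2.
Step 12. [r2c3∈{2,3,5}] col 3 places 5 nowhere but r2c3 ⇒ r2c3=5.
Step 13. [r2c8∈{1,2,9}] row 2 places 2 nowhere but r2c8. So r2c8=2.
Step 14. [r2c1∈{9}] r2c1's peers cover all but 9, so r2c1=9.
Step 15. [r1c3∈{2,3}] 3 in box 3 is pinned to row 1. So r1c3≠3.
Step 16. [r7c8∈{4,9}] row 7 has a naked pair {3,9} at r7c2 and r7c9, so r7c8≠9.
Step 17. [r1c8∈{1,9}] r1c8 is the only open cell in col 8 admitting 9. So r1c8=9.
Step 18. [r1c9∈{3}] r1c9's peers cover all but 3. So r1c9=3.
Step 19. [r9c7∈{2,3}] r9c7 is the only open cell in col 7 admitting 3 ⇒ r9c7=3.
Step 20. [r9c2∈{9}] nothing but 9 survives at r9c2, so r9c2=9.
Step 21. [r4c8∈{1,6}] across col 8, 1 lands solely at r4c8, so r4c8=1.
Step 22. [r4c9∈{2,5}] across row 4, 5 lands solely at r4c9, so r4c9=5.
Step 23. [r5c3∈{4}] nothing but 4 survives at r5c3. So r5c3=4.
Step 24. [r6c6∈{7}] r6c6's peers cover all but 7, so r6c6=7.
Step 25. [r7c2∈{3}] nothing but 3 survives at r7c2 ⇒ r7c2=3.
Step 26. [r7c1∈{5}] r7c1 has the single candidate 5 ⇒ r7c1=5.
Step 27. [r2c4∈{1}] r2c4 has the single candidate 1 ⇒ r2c4=1.
Step 28. [r1c7∈{1}] r1c7 has the single candidate 1 ⇒ r1c7=1.
Step 29. [r5c7∈{7}] r5c7's peers cover all but 7. So r5c7=7.
Step 30. [r4c4∈{6}] r4c4's peers cover all but 6. So r4c4=6.
Step 31. [r4c1∈{8}] only 8 remains possible at r4c1, so r4c1=8.
Step 32. [r7c9∈{9}] nothing but 9 survives at r7c9. So r7c9=9.
Step 33. [r3c3∈{3}] nothing but 3 survives at r3c3. So r3c3=3.
Step 34. [r9c9∈{2}] only 2 remains possible at r9c9, so r9c9=2.
Step 35. [r6c5∈{5}] r6c5 has the single candidate 5, so r6c5=5.
Step 36. [r1c3∈{2}] r1c3 has the single candidate 2 ⇒ r1c3=2.
Step 37. [r1c1∈{7}] r1c1 is down to just 7. So r1c1=7.
Step 38. [r9c1∈{1}] only 1 remains possible at r9c1. So r9c1=1.
Step 39. [r8c5∈{9}] r8c5 has the single candidate 9. So r8c5=9.
Step 40. [r4c6∈{3}] r4c6 is down to just 3. So r4c6=3.
Step 41. [r5c8∈{6}] r5c8 has the single candidate 6, so r5c8=6.
Step 42. [r7c8∈{4}] nothing but 4 survives at r7c8 ⇒ r7c8=4.
Step 43. [r9c5∈{6}] r9c5 is down to just 6 ⇒ r9c5=6.
Step 44. [r2c5∈{3}] r2c5's peers cover all but 3 ⇒ r2c5=3.
Step 45. [r7c4∈{7}] nothing but 7 survives at r7c4. So r7c4=7.
Step 46. [r4c7∈{2}] nothing but 2 survives at r4c7 ⇒ r4c7=2.

Answer: 7 6 2 4 8 5 1 9 3 / 9 8 5 1 3 6 4 2 7 / 4 1 3 2 7 9 5 8 6 / 8 7 9 6 4 3 2 1 5 / 3 5 4 9 2 1 7 6 8 / 6 2 1 8 5 7 9 3 4 / 5 3 6 7 1 2 8 4 9 / 2 4 7 3 9 8 6 5 1 / 1 9 8 5 6 4 3 7 2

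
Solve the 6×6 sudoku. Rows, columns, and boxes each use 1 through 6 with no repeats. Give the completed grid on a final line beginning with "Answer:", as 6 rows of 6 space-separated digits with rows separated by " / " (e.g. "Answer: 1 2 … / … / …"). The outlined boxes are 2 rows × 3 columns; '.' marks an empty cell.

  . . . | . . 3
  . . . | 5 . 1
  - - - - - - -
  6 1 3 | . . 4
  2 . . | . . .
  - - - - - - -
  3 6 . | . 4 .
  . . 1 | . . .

Step 1. [r2c1∈{4}] r2c1 is down to just 4, so r2c1=4.
Step 2. [r6c1∈{5}] nothing but 5 survives at r6c1. So r6c1=5.
Step 3. [r5c3∈{2}] only 2 remains possible at r5c3, so r5c3=2.
Step 4. [r4c5∈{1,3,5,6}] r4c5 is the only open cell in col 5 admitting 1. So r4c5=1.
Step 5. [r3c4∈{2}] r3c4's peers cover all but 2, so r3c4=2.
Step 6. [r6c5∈{2,3,6}] col 5 places 3 nowhere but r6c5 ⇒ r6c5=3.
Step 7. [r6c4∈{6}] r6c4 has the single candidate 6 ⇒ r6c4=6.
Step 8. [r4c3∈{4,5}] in col 3, 4 fits only at r4c3, so r4c3=4.
Step 9. [r2c3∈{6}] r2c3 is down to just 6, so r2c3=6.
Step 10. [r2c5∈{2}] r2c5 has the single candidate 2, so r2c5=2.
Step 11. [r4c2∈{5}] only 5 remains possible at r4c2 ⇒ r4c2=5.
Step 12. [r6c2∈{4}] r6c2 is down to just 4 ⇒ r6c2=4.
Step 13. [r1c2∈{2}] r1c2 is down to just 2 ⇒ r1c2=2.
Step 14. [r2c2∈{3}] only 3 remains possible at r2c2 ⇒ r2c2=3.
Step 15. [r1c3∈{5}] only 5 remains possible at r1c3. So r1c3=5.
Step 16. [r1c5∈{6}] nothing but 6 survives at r1c5, so r1c5=6.
Step 17. [r3c5∈{5}] nothing but 5 survives at r3c5 ⇒ r3c5=5.
Step 18. [r4c4∈{3}] only 3 remains possible at r4c4 ⇒ r4c4=3.
Step 19. [r6c6∈{2}] r6c6 has the single candidate 2 ⇒ r6c6=2.
Step 20. [r5c4∈{1}] nothing but 1 survives at r5c4. So r5c4=1.
Step 21. [r5c6∈{5}] r5c6 has the single candidate 5 ⇒ r5c6=5.
Step 22. [r1c1∈{1}] nothing but 1 survives at r1c1, so r1c1=1.
Step 23. [r1c4∈{4}] r1c4 is down to just 4 ⇒ r1c4=4.
Step 24. [r4c6∈{6}] r4c6's peers cover all but 6 ⇒ r4c6=6.

Answer: 1 2 5 4 6 3 / 4 3 6 5 2 1 / 6 1 3 2 5 4 / 2 5 4 3 1 6 / 3 6 2 1 4 5 / 5 4 1 6 3 2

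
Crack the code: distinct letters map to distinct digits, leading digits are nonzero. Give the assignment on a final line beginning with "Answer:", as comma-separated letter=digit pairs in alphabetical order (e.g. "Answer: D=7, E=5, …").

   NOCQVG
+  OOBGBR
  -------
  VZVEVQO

Step 1. [col 1: G + R ≡ O (mod 10)] no forcing yet in column 1 (carry-in 0); G=2 is free and consistent — try it ⇒ G=2.
Step 2. [V] the sum has 7 digits but both addends have 6; that extra leading digit V is the final carry, namely 1, so V=1.
Step 3. [col 1: G + R ≡ O (mod 10)] column 1 (G + R ≡ O (mod 10), carry-in 0) doesn't pin O yet; pick O=5 and continue. So O=5.
Step 4. [col 1: G + R ≡ O (mod 10)] column 1 reads G+R+carry(0)=O with G=2, O=5; with digits 1,2,5 already taken and all letters distinct, the only value for R is 3, so R=3.
Step 5. [col 2: V + B ≡ Q (mod 10)] no forcing yet in column 2 (carry-in 0); B=8 is free and consistent — try it, so B=8.
Step 6. [col 2: V + B ≡ Q (mod 10)] in column 2 we have V+B≡Q with carry-in 0; given V=1, B=8 and digits 1,2,3,5,8 already taken and all letters distinct, that pins Q to 9. So Q=9.
Step 7. [col 4: C + B ≡ E (mod 10)] column 4 reads C+B+carry(1)=E with B=8; with digits 1,2,3,5,8,9 already taken and all letters distinct, the only value for C is 7, so C=7.
Step 8. [col 4: C + B ≡ E (mod 10)] column 4 reads C+B+carry(1)=E with C=7, B=8; with digits 1,2,3,5,7,8,9 already taken and all letters distinct, the only value for E is 6 ⇒ E=6.
Step 9. [col 6: N + O ≡ Z (mod 10)] column 6: given O=5, carry-in 1, and digits 1,2,3,5,6,7,8,9 already taken and all letters distinct, N+O≡Z (mod 10) forces Z=0. So Z=0.
Step 10. [col 6: N + O ≡ Z (mod 10)] from column 6 (O=5, Z=0, carry-in 1, digits 0,1,2,3,5,6,7,8,9 already taken and all letters distinct): N must equal 4, so N=4.

Answer: B=8, C=7, E=6, G=2, N=4, O=5, Q=9, R=3, V=1, Z=0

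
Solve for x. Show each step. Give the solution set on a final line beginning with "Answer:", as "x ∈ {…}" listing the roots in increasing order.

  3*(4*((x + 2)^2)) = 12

Step 1. [3*(4*((x + 2)^2)) = 12] divide by the outer 3. So div: 4*((x + 2)^2) = 4.
Step 2. [4*((x + 2)^2) = 4] divide by the outer 4 ⇒ div: (x + 2)^2 = 1.
Step 3. [(x + 2)^2 = 1] LHS squared, RHS 1 ≥ 0: apply √ (±), so sqrt: x + 2 = 1 or -1.
Step 4. [x + 2 = 1 or -1] subtract 2: x sits inside (… + 2) ⇒ sub: x = -1 or -3.

Answer: x ∈ {-3, -1}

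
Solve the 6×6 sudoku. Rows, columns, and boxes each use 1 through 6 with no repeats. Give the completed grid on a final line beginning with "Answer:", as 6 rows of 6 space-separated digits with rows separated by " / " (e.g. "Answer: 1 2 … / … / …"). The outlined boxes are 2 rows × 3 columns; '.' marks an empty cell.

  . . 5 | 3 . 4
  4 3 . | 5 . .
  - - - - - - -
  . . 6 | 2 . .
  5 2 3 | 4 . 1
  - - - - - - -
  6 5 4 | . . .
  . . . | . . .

Step 1. [r6c2∈{1}] only 1 remains possible at r6c2 ⇒ r6c2=1.
Step 2. [r6c5∈{2,3,4,5,6}] row 6 places 4 nowhere but r6c5 ⇒ r6c5=4.
Step 3. [r6c6∈{2,3,5,6}] row 6 places 5 nowhere but r6c6 ⇒ r6c6=5.
Step 4. [r2c3∈{1,2}] 1 has one home in col 3: r2c3. So r2c3=1.
Step 5. [r2c6∈{2,6}] col 6 places 6 nowhere but r2c6 ⇒ r2c6=6.
Step 6. [r2c5∈{2}] r2c5 is down to just 2 ⇒ r2c5=2.
Step 7. [r3c6∈{3}] r3c6 has the single candidate 3. So r3c6=3.
Step 8. [r6c3∈{2}] r6c3 is down to just 2, so r6c3=2.
Step 9. [r5c4∈{1}] only 1 remains possible at r5c4. So r5c4=1.
Step 10. [r6c1∈{3}] r6c1 has the single candidate 3. So r6c1=3.
Step 11. [r1c1∈{2}] r1c1 is down to just 2, so r1c1=2.
Step 12. [r1c2∈{6}] r1c2's peers cover all but 6 ⇒ r1c2=6.
Step 13. [r3c5∈{5}] r3c5's peers cover all but 5 ⇒ r3c5=5.
Step 14. [r3c2∈{4}] only 4 remains possible at r3c2, so r3c2=4.
Step 15. [r5c6∈{2}] nothing but 2 survives at r5c6. So r5c6=2.
Step 16. [r5c5∈{3}] r5c5 is down to just 3 ⇒ r5c5=3.
Step 17. [r6c4∈{6}] r6c4 has the single candidate 6. So r6c4=6.
Step 18. [r4c5∈{6}] only 6 remains possible at r4c5 ⇒ r4c5=6.
Step 19. [r3c1∈{1}] nothing but 1 survives at r3c1 ⇒ r3c1=1.
Step 20. [r1c5∈{1}] r1c5's peers cover all but 1. So r1c5=1.

Answer: 2 6 5 3 1 4 / 4 3 1 5 2 6 / 1 4 6 2 5 3 / 5 2 3 4 6 1 / 6 5 4 1 3 2 / 3 1 2 6 4 5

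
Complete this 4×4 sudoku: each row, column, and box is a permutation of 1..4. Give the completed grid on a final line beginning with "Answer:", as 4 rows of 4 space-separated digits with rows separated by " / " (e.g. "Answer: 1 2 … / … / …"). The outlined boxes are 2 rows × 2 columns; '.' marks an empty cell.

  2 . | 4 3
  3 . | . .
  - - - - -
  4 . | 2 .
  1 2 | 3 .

Step 1. [r2c3∈{1}] r2c3's peers cover all but 1. So r2c3=1.
Step 2. [r2c4∈{2}] r2c4 has the single candidate 2. So r2c4=2.
Step 3. [r3c2∈{3}] r3c2's peers cover all but 3, so r3c2=3.
Step 4. [r4c4∈{4}] r4c4's peers cover all but 4 ⇒ r4c4=4.
Step 5. [r2c2∈{4}] r2c2 is down to just 4, so r2c2=4.
Step 6. [r1c2∈{1}] r1c2's peers cover all but 1 ⇒ r1c2=1.
Step 7. [r3c4∈{1}] r3c4's peers cover all but 1 ⇒ r3c4=1.

Answer: 2 1 4 3 / 3 4 1 2 / 4 3 2 1 / 1 2 3 4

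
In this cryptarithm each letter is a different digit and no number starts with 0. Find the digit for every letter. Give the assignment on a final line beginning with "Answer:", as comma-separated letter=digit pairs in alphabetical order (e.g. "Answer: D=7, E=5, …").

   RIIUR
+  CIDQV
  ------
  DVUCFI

Step 1. [col 1: R + V ≡ I (mod 10)] several values work for I in column 1 (R + V ≡ I (mod 10), carry-in 0); try I=4. So I=4.
Step 2. [col 1: R + V ≡ I (mod 10)] V=5 is one option consistent with column 1 (R + V ≡ I (mod 10), carry-in 0) — take it. So V=5.
Step 3. [col 1: R + V ≡ I (mod 10)] in column 1 we have R+V≡I with carry-in 0; given V=5, I=4 and digits 4,5 already taken and all letters distinct, that pins R to 9, so R=9.
Step 4. [col 2: U + Q ≡ F (mod 10)] several values work for U in column 2 (U + Q ≡ F (mod 10), carry-in 1); try U=8. So U=8.
Step 5. [col 2: U + Q ≡ F (mod 10)] Q=3 is one option consistent with column 2 (U + Q ≡ F (mod 10), carry-in 1) — take it. So Q=3.
Step 6. [D] adding two 5-digit numbers gives at most 5+1 digits, and here it does — D is that final carry and must be 1. So D=1.
Step 7. [col 2: U + Q ≡ F (mod 10)] column 2 reads U+Q+carry(1)=F with U=8, Q=3; with digits 1,3,4,5,8,9 already taken and all letters distinct, the only value for F is 2. So F=2.
Step 8. [col 3: I + D ≡ C (mod 10)] from column 3 (I=4, D=1, carry-in 1, digits 1,2,3,4,5,8,9 already taken and all letters distinct): C must equal 6. So C=6.

Answer: C=6, D=1, F=2, I=4, Q=3, R=9, U=8, V=5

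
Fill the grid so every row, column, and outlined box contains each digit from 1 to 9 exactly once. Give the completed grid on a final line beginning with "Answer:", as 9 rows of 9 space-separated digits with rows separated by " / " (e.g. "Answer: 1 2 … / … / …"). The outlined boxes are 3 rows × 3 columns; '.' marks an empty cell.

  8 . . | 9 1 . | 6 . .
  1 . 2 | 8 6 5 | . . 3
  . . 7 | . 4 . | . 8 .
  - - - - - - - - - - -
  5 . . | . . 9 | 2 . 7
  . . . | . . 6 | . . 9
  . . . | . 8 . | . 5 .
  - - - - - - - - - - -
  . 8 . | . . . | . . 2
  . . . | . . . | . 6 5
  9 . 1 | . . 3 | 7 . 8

Step 1. [r9c8∈{4}] nothing but 4 survives at r9c8. So r9c8=4.
Step 2. [r4c5∈{3}] r4c5's peers cover all but 3 ⇒ r4c5=3.
Step 3. [r4c8∈{1}] r4c8 is down to just 1 ⇒ r4c8=1.
Step 4. [r4c4∈{4}] r4c4 has the single candidate 4 ⇒ r4c4=4.
Step 5. [r4c2∈{6}] r4c2 is down to just 6 ⇒ r4c2=6.
Step 6. [r5c8∈{3}] r5c8 is down to just 3. So r5c8=3.
Step 7. [r6c7∈{4}] r6c7 has the single candidate 4 ⇒ r6c7=4.
Step 8. [r2c2∈{4,9}] row 2 places 4 nowhere but r2c2 ⇒ r2c2=4.
Step 9. [r7c3∈{3,4,5,6}] 6 has one home in col 3: r7c3, so r7c3=6.
Step 10. [r9c2∈{2,5}] r9c2 is the only open cell in box 7 admitting 5 ⇒ r9c2=5.
Step 11. [r1c2∈{3}] r1c2's peers cover all but 3. So r1c2=3.
Step 12. [r1c6∈{2,7}] in box 2, 7 fits only at r1c6 ⇒ r1c6=7.
Step 13. [r9c5∈{2}] r9c5's peers cover all but 2. So r9c5=2.
Step 14. [r2c7∈{9}] only 9 remains possible at r2c7 ⇒ r2c7=9.
Step 15. [r6c3∈{3,9}] in col 3, 9 fits only at r6c3 ⇒ r6c3=9.
Step 16. [r8c3∈{3,4}] col 3 places 3 nowhere but r8c3, so r8c3=3.
Step 17. [r8c7∈{1}] r8c7 has the single candidate 1. So r8c7=1.
Step 18. [r8c4∈{7}] r8c4's peers cover all but 7 ⇒ r8c4=7.
Step 19. [r5c5∈{5,7}] r5c5 is the only open cell in col 5 admitting 7 ⇒ r5c5=7.
Step 20. [r8c2∈{2}] r8c2's peers cover all but 2 ⇒ r8c2=2.
Step 21. [r8c1∈{4}] nothing but 4 survives at r8c1. So r8c1=4.
Step 22. [r5c4∈{1,2,5}] in row 5, 5 fits only at r5c4 ⇒ r5c4=5.
Step 23. [r6c2∈{1,7}] r6c2 is the only open cell in col 2 admitting 7, so r6c2=7.
Step 24. [r3c6∈{2}] r3c6 has the single candidate 2, so r3c6=2.
Step 25. [r7c4∈{1}] r7c4 has the single candidate 1, so r7c4=1.
Step 26. [r5c7∈{8}] r5c7 has the single candidate 8. So r5c7=8.
Step 27. [r6c4∈{2}] r6c4 is down to just 2, so r6c4=2.
Step 28. [r7c8∈{9}] only 9 remains possible at r7c8. So r7c8=9.
Step 29. [r6c9∈{6}] r6c9 has the single candidate 6 ⇒ r6c9=6.
Step 30. [r3c4∈{3}] r3c4 is down to just 3. So r3c4=3.
Step 31. [r5c1∈{2}] r5c1's peers cover all but 2 ⇒ r5c1=2.
Step 32. [r8c6∈{8}] r8c6 is down to just 8. So r8c6=8.
Step 33. [r1c9∈{4}] r1c9's peers cover all but 4 ⇒ r1c9=4.
Step 34. [r5c3∈{4}] r5c3 is down to just 4, so r5c3=4.
Step 35. [r9c4∈{6}] r9c4 has the single candidate 6. So r9c4=6.
Step 36. [r8c5∈{9}] nothing but 9 survives at r8c5, so r8c5=9.
Step 37. [r3c9∈{1}] only 1 remains possible at r3c9, so r3c9=1.
Step 38. [r3c7∈{5}] r3c7 is down to just 5. So r3c7=5.
Step 39. [r5c2∈{1}] r5c2's peers cover all but 1, so r5c2=1.
Step 40. [r1c3∈{5}] nothing but 5 survives at r1c3 ⇒ r1c3=5.
Step 41. [r6c1∈{3}] r6c1 is down to just 3, so r6c1=3.
Step 42. [r7c5∈{5}] r7c5's peers cover all but 5. So r7c5=5.
Step 43. [r7c6∈{4}] r7c6 has the single candidate 4 ⇒ r7c6=4.
Step 44. [r3c1∈{6}] nothing but 6 survives at r3c1, so r3c1=6.
Step 45. [r1c8∈{2}] r1c8 has the single candidate 2. So r1c8=2.
Step 46. [r7c7∈{3}] r7c7 is down to just 3, so r7c7=3.
Step 47. [r7c1∈{7}] r7c1 has the single candidate 7 ⇒ r7c1=7.
Step 48. [r2c8∈{7}] r2c8's peers cover all but 7. So r2c8=7.
Step 49. [r3c2∈{9}] r3c2 has the single candidate 9, so r3c2=9.
Step 50. [r4c3∈{8}] r4c3 has the single candidate 8, so r4c3=8.
Step 51. [r6c6∈{1}] r6c6's peers cover all but 1, so r6c6=1.

Answer: 8 3 5 9 1 7 6 2 4 / 1 4 2 8 6 5 9 7 3 / 6 9 7 3 4 2 5 8 1 / 5 6 8 4 3 9 2 1 7 / 2 1 4 5 7 6 8 3 9 / 3 7 9 2 8 1 4 5 6 / 7 8 6 1 5 4 3 9 2 / 4 2 3 7 9 8 1 6 5 / 9 5 1 6 2 3 7 4 8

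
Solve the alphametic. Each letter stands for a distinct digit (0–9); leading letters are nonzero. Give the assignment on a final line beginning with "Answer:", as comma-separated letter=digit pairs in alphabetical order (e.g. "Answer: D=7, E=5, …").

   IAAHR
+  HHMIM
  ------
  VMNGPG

Step 1. [col 1: R + M ≡ G (mod 10)] R=3 is one option consistent with column 1 (R + M ≡ G (mod 10), carry-in 0) — take it. So R=3.
Step 2. [col 1: R + M ≡ G (mod 10)] no forcing yet in column 1 (carry-in 0); G=9 is free and consistent — try it ⇒ G=9.
Step 3. [V] V is the leading digit of a 6-digit sum of two 5-digit numbers; the final carry is exactly 1 ⇒ V=1.
Step 4. [col 1: R + M ≡ G (mod 10)] column 1: given R=3, G=9, carry-in 0, and digits 1,3,9 already taken and all letters distinct, R+M≡G (mod 10) forces M=6 ⇒ M=6.
Step 5. [col 2: H + I ≡ P (mod 10)] H=8 is one option consistent with column 2 (H + I ≡ P (mod 10), carry-in 0) — take it, so H=8.
Step 6. [col 2: H + I ≡ P (mod 10)] column 2 (H + I ≡ P (mod 10), carry-in 0) doesn't pin P yet; pick P=5 and continue. So P=5.
Step 7. [col 2: H + I ≡ P (mod 10)] column 2: given H=8, P=5, carry-in 0, and digits 1,3,5,6,8,9 already taken and all letters distinct, H+I≡P (mod 10) forces I=7 ⇒ I=7.
Step 8. [col 3: A + M ≡ G (mod 10)] from column 3 (M=6, G=9, carry-in 1, digits 1,3,5,6,7,8,9 already taken and all letters distinct): A must equal 2. So A=2.
Step 9. [col 4: A + H ≡ N (mod 10)] column 4: given A=2, H=8, carry-in 0, and digits 1,2,3,5,6,7,8,9 already taken and all letters distinct, A+H≡N (mod 10) forces N=0. So N=0.

Answer: A=2, G=9, H=8, I=7, M=6, N=0, P=5, R=3, V=1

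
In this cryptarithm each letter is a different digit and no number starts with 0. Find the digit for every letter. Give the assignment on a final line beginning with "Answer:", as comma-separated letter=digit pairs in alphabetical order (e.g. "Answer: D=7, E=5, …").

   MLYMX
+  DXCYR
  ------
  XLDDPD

Step 1. [col 1: X + R ≡ D (mod 10)] X=1 is one option consistent with column 1 (X + R ≡ D (mod 10), carry-in 0) — take it, so X=1.
Step 2. [col 1: X + R ≡ D (mod 10)] several values work for D in column 1 (X + R ≡ D (mod 10), carry-in 0); try D=4. So D=4.
Step 3. [col 1: X + R ≡ D (mod 10)] column 1 reads X+R+carry(0)=D with X=1, D=4; with digits 1,4 already taken and all letters distinct, the only value for R is 3 ⇒ R=3.
Step 4. [col 2: M + Y ≡ P (mod 10)] Y=7 is one option consistent with column 2 (M + Y ≡ P (mod 10), carry-in 0) — take it. So Y=7.
Step 5. [col 2: M + Y ≡ P (mod 10)] no forcing yet in column 2 (carry-in 0); M=8 is free and consistent — try it. So M=8.
Step 6. [col 2: M + Y ≡ P (mod 10)] from column 2 (M=8, Y=7, carry-in 0, digits 1,3,4,7,8 already taken and all letters distinct): P must equal 5. So P=5.
Step 7. [col 3: Y + C ≡ D (mod 10)] column 3 reads Y+C+carry(1)=D with Y=7, D=4; with digits 1,3,4,5,7,8 already taken and all letters distinct, the only value for C is 6, so C=6.
Step 8. [col 4: L + X ≡ D (mod 10)] in column 4 we have L+X≡D with carry-in 1; given X=1, D=4 and digits 1,3,4,5,6,7,8 already taken and all letters distinct, that pins L to 2. So L=2.

Answer: C=6, D=4, L=2, M=8, P=5, R=3, X=1, Y=7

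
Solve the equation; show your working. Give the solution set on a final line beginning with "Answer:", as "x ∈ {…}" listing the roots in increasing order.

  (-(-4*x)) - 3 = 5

Step 1. [(-(-4*x)) - 3 = 5] add 3: x sits inside (… - 3) ⇒ sub: -(-4*x) = 8.
Step 2. [-(-4*x) = 8] leading − — multiply by −1 ⇒ neg: -4*x = -8.
Step 3. [-4*x = -8] leading coefficient -4: divide by -4 ⇒ div: x = 2.

Answer: x ∈ {2}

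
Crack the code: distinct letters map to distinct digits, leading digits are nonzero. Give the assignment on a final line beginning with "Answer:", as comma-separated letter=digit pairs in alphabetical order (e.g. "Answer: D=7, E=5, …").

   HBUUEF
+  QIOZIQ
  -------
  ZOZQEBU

Step 1. [Z] Z is the leading digit of a 7-digit sum of two 6-digit numbers; the final carry is exactly 1 ⇒ Z=1.
Step 2. [col 1: F + Q ≡ U (mod 10)] several values work for U in column 1 (F + Q ≡ U (mod 10), carry-in 0); try U=5. So U=5.
Step 3. [col 1: F + Q ≡ U (mod 10)] several values work for F in column 1 (F + Q ≡ U (mod 10), carry-in 0); try F=7. So F=7.
Step 4. [col 1: F + Q ≡ U (mod 10)] column 1 reads F+Q+carry(0)=U with F=7, U=5; with digits 1,5,7 already taken and all letters distinct, the only value for Q is 8 ⇒ Q=8.
Step 5. [col 2: E + I ≡ B (mod 10)] column 2 (E + I ≡ B (mod 10), carry-in 1) doesn't pin E yet; pick E=6 and continue ⇒ E=6.
Step 6. [col 2: E + I ≡ B (mod 10)] several values work for I in column 2 (E + I ≡ B (mod 10), carry-in 1); try I=2, so I=2.
Step 7. [col 2: E + I ≡ B (mod 10)] from column 2 (E=6, I=2, carry-in 1, digits 1,2,5,6,7,8 already taken and all letters distinct): B must equal 9, so B=9.
Step 8. [col 4: U + O ≡ Q (mod 10)] column 4: given U=5, Q=8, carry-in 0, and digits 1,2,5,6,7,8,9 already taken and all letters distinct, U+O≡Q (mod 10) forces O=3. So O=3.
Step 9. [col 6: H + Q ≡ O (mod 10)] column 6 reads H+Q+carry(1)=O with Q=8, O=3; with digits 1,2,3,5,6,7,8,9 already taken and all letters distinct, the only value for H is 4, so H=4.

Answer: B=9, E=6, F=7, H=4, I=2, O=3, Q=8, U=5, Z=1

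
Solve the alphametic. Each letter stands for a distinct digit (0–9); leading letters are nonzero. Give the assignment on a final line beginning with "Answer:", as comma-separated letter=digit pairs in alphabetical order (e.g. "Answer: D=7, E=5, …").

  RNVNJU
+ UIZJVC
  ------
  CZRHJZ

Step 1. [col 1: U + C ≡ Z (mod 10)] no forcing yet in column 1 (carry-in 0); C=7 is free and consistent — try it. So C=7.
Step 2. [col 1: U + C ≡ Z (mod 10)] U=5 is one option consistent with column 1 (U + C ≡ Z (mod 10), carry-in 0) — take it. So U=5.
Step 3. [col 1: U + C ≡ Z (mod 10)] from column 1 (U=5, C=7, carry-in 0, digits 5,7 already taken and all letters distinct): Z must equal 2, so Z=2.
Step 4. [col 2: J + V ≡ J (mod 10)] from column 2 (nothing yet, carry-in 1, digits 2,5,7 already taken and all letters distinct): V must equal 9 ⇒ V=9.
Step 5. [col 2: J + V ≡ J (mod 10)] several values work for J in column 2 (J + V ≡ J (mod 10), carry-in 1); try J=0. So J=0.
Step 6. [col 3: N + J ≡ H (mod 10)] in column 3 we have N+J≡H with carry-in 1; given J=0 and digits 0,2,5,7,9 already taken and all letters distinct, that pins H to 4. So H=4.
Step 7. [col 3: N + J ≡ H (mod 10)] column 3: given J=0, H=4, carry-in 1, and digits 0,2,4,5,7,9 already taken and all letters distinct, N+J≡H (mod 10) forces N=3 ⇒ N=3.
Step 8. [col 4: V + Z ≡ R (mod 10)] from column 4 (V=9, Z=2, carry-in 0, digits 0,2,3,4,5,7,9 already taken and all letters distinct): R must equal 1, so R=1.
Step 9. [col 5: N + I ≡ Z (mod 10)] from column 5 (N=3, Z=2, carry-in 1, digits 0,1,2,3,4,5,7,9 already taken and all letters distinct): I must equal 8. So I=8.

Answer: C=7, H=4, I=8, J=0, N=3, R=1, U=5, V=9, Z=2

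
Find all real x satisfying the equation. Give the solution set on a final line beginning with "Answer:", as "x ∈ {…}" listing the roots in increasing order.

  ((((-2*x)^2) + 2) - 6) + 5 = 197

Step 1. [((((-2*x)^2) + 2) - 6) + 5 = 197] +5 is outermost — subtract 5 both sides ⇒ sub: (((-2*x)^2) + 2) - 6 = 192.
Step 2. [(((-2*x)^2) + 2) - 6 = 192] -6 is outermost — add 6 both sides ⇒ sub: ((-2*x)^2) + 2 = 198.
Step 3. [((-2*x)^2) + 2 = 198] the outer +2 inverts by subtracting 2 ⇒ sub: (-2*x)^2 = 196.
Step 4. [(-2*x)^2 = 196] 196 ≥ 0, LHS is (·)² — take ±√ ⇒ sqrt: -2*x = 14 or -14.
Step 5. [-2*x = 14 or -14] LHS = -2·(…); ÷-2 both sides. So div: x = -7 or 7.

Answer: x ∈ {-7, 7}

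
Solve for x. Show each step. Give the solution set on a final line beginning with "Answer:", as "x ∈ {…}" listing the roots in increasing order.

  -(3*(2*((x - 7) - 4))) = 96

Step 1. [-(3*(2*((x - 7) - 4))) = 96] LHS negated; negate both sides ⇒ neg: 3*(2*((x - 7) - 4)) = -96.
Step 2. [3*(2*((x - 7) - 4)) = -96] divide by the outer 3 ⇒ div: 2*((x - 7) - 4) = -32.
Step 3. [2*((x - 7) - 4) = -32] 2 out front; divide by 2, so div: (x - 7) - 4 = -16.
Step 4. [(x - 7) - 4 = -16] peel the -4: add 4 from each side. So sub: x - 7 = -12.
Step 5. [x - 7 = -12] the outer -7 inverts by adding 7 ⇒ sub: x = -5.

Answer: x ∈ {-5}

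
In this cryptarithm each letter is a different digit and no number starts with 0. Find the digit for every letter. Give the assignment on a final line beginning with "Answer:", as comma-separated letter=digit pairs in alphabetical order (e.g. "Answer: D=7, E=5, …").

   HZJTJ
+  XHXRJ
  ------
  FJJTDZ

Step 1. [col 1: J + J ≡ Z (mod 10)] no forcing yet in column 1 (carry-in 0); J=2 is free and consistent — try it, so J=2.
Step 2. [col 1: J + J ≡ Z (mod 10)] in column 1 we have J+J≡Z with carry-in 0; given J=2 and digits 2 already taken and all letters distinct, that pins Z to 4. So Z=4.
Step 3. [col 2: T + R ≡ D (mod 10)] column 2 (T + R ≡ D (mod 10), carry-in 0) doesn't pin D yet; pick D=5 and continue ⇒ D=5.
Step 4. [F] F is the leading digit of a 6-digit sum of two 5-digit numbers; the final carry is exactly 1, so F=1.
Step 5. [col 2: T + R ≡ D (mod 10)] several values work for R in column 2 (T + R ≡ D (mod 10), carry-in 0); try R=9, so R=9.
Step 6. [col 2: T + R ≡ D (mod 10)] in column 2 we have T+R≡D with carry-in 0; given R=9, D=5 and digits 1,2,4,5,9 already taken and all letters distinct, that pins T to 6, so T=6.
Step 7. [col 3: J + X ≡ T (mod 10)] column 3 reads J+X+carry(1)=T with J=2, T=6; with digits 1,2,4,5,6,9 already taken and all letters distinct, the only value for X is 3, so X=3.
Step 8. [col 4: Z + H ≡ J (mod 10)] in column 4 we have Z+H≡J with carry-in 0; given Z=4, J=2 and digits 1,2,3,4,5,6,9 already taken and all letters distinct, that pins H to 8, so H=8.

Answer: D=5, F=1, H=8, J=2, R=9, T=6, X=3, Z=4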